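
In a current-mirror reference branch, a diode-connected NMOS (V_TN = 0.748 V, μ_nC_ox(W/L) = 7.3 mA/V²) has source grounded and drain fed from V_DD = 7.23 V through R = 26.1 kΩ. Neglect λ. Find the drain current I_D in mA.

With gate tied to drain, V_GS = V_DS ≥ V_GS − V_TN, so the device is in saturation.
KCL at the drain: ½ k_n (V_GS − V_TN)² = (V_DD − V_GS)/R.
Let x = V_GS − 0.748. Then 95.3 x² + x − 6.482 = 0, giving x = 0.256 V (positive root), so V_GS = 1 V.
I_D = (V_DD − V_GS)/R = (7.23 − 1) / 26.1 = 0.239 mA.

I_D = 0.239 mA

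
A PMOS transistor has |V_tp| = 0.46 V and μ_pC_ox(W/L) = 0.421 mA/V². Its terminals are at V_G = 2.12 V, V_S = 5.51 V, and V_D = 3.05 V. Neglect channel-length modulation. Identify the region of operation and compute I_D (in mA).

Triode; I_D = 1.76 mA

V_SG = V_S − V_G = 5.51 − 2.12 = 3.39 V; V_SD = V_S − V_D = 5.51 − 3.05 = 2.46 V.
V_ov = V_SG − |V_tp| = 3.39 − 0.46 = 2.93 V.
Since V_SD = 2.46 V < V_ov = 2.93 V, the device is in the triode region.
I_D = k_p [V_ov · V_SD − ½ V_SD²] = 0.421 × [2.93 × 2.46 − 0.5 × 2.46²] = 1.76 mA.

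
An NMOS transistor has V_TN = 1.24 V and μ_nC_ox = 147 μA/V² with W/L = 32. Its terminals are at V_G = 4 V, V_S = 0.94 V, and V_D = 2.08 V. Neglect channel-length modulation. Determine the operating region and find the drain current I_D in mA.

V_GS = V_G − V_S = 4 − 0.94 = 3.06 V; V_DS = V_D − V_S = 2.08 − 0.94 = 1.14 V.
k_n = μ_nC_ox · (W/L) = 4.704 mA/V².
V_ov = V_GS − V_TN = 3.06 − 1.24 = 1.82 V.
Since V_DS = 1.14 V < V_ov = 1.82 V, the device is in the triode region.
I_D = k_n [V_ov · V_DS − ½ V_DS²] = 4.704 × [1.82 × 1.14 − 0.5 × 1.14²] = 6.7 mA.

Triode; I_D = 6.70 mA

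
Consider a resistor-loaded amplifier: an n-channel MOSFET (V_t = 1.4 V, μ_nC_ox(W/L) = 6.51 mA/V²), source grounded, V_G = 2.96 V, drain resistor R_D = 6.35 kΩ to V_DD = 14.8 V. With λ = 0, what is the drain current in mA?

V_GS = V_G = 2.96 V, so V_ov = 2.96 − 1.4 = 1.56 V.
Assume saturation: I_D = ½ k_n V_ov² = 0.5 × 6.51 × 1.56² = 7.92 mA, giving V_DS = V_DD − I_D R_D = 14.8 − 7.92 × 6.35 = -35.5 V.
But -35.5 V < V_ov = 1.56 V, so the device is actually in triode.
In triode I_D = k_n[V_ov V_DS − ½ V_DS²] and I_D = (V_DD − V_DS)/R_D. Equating: 20.7 V_DS² − 65.49 V_DS + 14.8 = 0, giving V_DS = 0.245 V (the root below V_ov).
I_D = (14.8 − 0.245) / 6.35 = 2.29 mA.

I_D = 2.29 mA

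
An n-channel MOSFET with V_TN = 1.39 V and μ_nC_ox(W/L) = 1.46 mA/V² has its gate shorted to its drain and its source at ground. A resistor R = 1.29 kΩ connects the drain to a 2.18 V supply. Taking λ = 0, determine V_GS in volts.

V_GS = 1.92 V

With gate tied to drain, V_GS = V_DS ≥ V_GS − V_TN, so the device is in saturation.
KCL at the drain: ½ k_n (V_GS − V_TN)² = (V_DD − V_GS)/R.
Let x = V_GS − 1.39. Then 0.942 x² + x − 0.79 = 0, giving x = 0.528 V (positive root), so V_GS = 1.92 V.
I_D = (V_DD − V_GS)/R = (2.18 − 1.92) / 1.29 = 0.203 mA.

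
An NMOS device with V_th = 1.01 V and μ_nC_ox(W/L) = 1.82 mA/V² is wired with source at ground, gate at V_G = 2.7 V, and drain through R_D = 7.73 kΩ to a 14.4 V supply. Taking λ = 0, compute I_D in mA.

I_D = 1.77 mA

V_GS = V_G = 2.7 V, so V_ov = 2.7 − 1.01 = 1.69 V.
Assume saturation: I_D = ½ k_n V_ov² = 0.5 × 1.82 × 1.69² = 2.6 mA, giving V_DS = V_DD − I_D R_D = 14.4 − 2.6 × 7.73 = -5.69 V.
But -5.69 V < V_ov = 1.69 V, so the device is actually in triode.
In triode I_D = k_n[V_ov V_DS − ½ V_DS²] and I_D = (V_DD − V_DS)/R_D. Equating: 7.03 V_DS² − 24.78 V_DS + 14.4 = 0, giving V_DS = 0.734 V (the root below V_ov).
I_D = (14.4 − 0.734) / 7.73 = 1.77 mA.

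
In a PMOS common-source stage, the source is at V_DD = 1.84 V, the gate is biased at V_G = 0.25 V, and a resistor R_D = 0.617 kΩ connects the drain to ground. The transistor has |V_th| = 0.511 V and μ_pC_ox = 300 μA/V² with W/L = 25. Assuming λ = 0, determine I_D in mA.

I_D = 2.41 mA

V_SG = V_DD − V_G = 1.84 − 0.25 = 1.59 V, so V_ov = 1.59 − 0.511 = 1.08 V.
k_p = μ_pC_ox · (W/L) = 7.5 mA/V².
Assume saturation: I_D = ½ k_p V_ov² = 0.5 × 7.5 × 1.08² = 4.37 mA, giving V_SD = V_DD − I_D R_D = 1.84 − 4.37 × 0.617 = -0.854 V.
But -0.854 V < V_ov = 1.08 V, so the device is actually in triode.
In triode I_D = k_p[V_ov V_SD − ½ V_SD²] and I_D = (V_DD − V_SD)/R_D. Equating: 2.31 V_SD² − 5.993 V_SD + 1.84 = 0, giving V_SD = 0.356 V (the root below V_ov).
I_D = (1.84 − 0.356) / 0.617 = 2.41 mA.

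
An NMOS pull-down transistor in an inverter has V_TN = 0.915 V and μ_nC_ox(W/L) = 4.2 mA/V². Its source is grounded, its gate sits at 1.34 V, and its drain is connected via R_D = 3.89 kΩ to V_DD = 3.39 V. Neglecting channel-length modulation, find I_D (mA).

I_D = 0.379 mA

V_GS = V_G = 1.34 V, so V_ov = 1.34 − 0.915 = 0.425 V.
Assume saturation: I_D = ½ k_n V_ov² = 0.5 × 4.2 × 0.425² = 0.379 mA, giving V_DS = V_DD − I_D R_D = 3.39 − 0.379 × 3.89 = 1.91 V.
V_DS = 1.91 V ≥ V_ov = 0.425 V, confirming saturation.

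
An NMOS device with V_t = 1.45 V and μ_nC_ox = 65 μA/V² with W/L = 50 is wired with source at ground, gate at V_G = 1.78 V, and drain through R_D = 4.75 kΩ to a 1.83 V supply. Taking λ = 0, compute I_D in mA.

V_GS = V_G = 1.78 V, so V_ov = 1.78 − 1.45 = 0.33 V.
k_n = μ_nC_ox · (W/L) = 3.25 mA/V².
Assume saturation: I_D = ½ k_n V_ov² = 0.5 × 3.25 × 0.33² = 0.177 mA, giving V_DS = V_DD − I_D R_D = 1.83 − 0.177 × 4.75 = 0.989 V.
V_DS = 0.989 V ≥ V_ov = 0.33 V, confirming saturation.

I_D = 0.177 mA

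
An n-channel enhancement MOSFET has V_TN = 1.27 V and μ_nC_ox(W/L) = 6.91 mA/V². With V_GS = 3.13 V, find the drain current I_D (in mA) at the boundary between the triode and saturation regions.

At the boundary V_DS = V_ov = V_GS − V_TN = 3.13 − 1.27 = 1.86 V.
I_D = ½ k_n V_ov² = 0.5 × 6.91 × 1.86² = 12 mA.

I_D = 12.0 mA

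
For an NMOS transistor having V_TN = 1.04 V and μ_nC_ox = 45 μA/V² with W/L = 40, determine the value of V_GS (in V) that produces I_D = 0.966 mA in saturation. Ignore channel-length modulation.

V_GS = 2.08 V

k_n = μ_nC_ox · (W/L) = 1.8 mA/V².
In saturation I_D = ½ k_n (V_GS − V_TN)², so V_GS − V_TN = √(2 I_D / k_n) = √(2 × 0.966 / 1.8) = 1.04 V.
V_GS = 1.04 + 1.04 = 2.08 V.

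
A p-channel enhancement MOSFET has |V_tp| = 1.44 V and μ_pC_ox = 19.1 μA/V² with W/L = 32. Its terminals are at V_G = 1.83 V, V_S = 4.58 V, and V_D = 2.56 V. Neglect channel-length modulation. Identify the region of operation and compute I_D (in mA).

V_SG = V_S − V_G = 4.58 − 1.83 = 2.75 V; V_SD = V_S − V_D = 4.58 − 2.56 = 2.02 V.
k_p = μ_pC_ox · (W/L) = 0.6112 mA/V².
V_ov = V_SG − |V_tp| = 2.75 − 1.44 = 1.31 V.
Since V_SD = 2.02 V ≥ V_ov = 1.31 V, the device is in saturation.
I_D = ½ k_p V_ov² = 0.5 × 0.6112 × 1.31² = 0.524 mA.

Saturation; I_D = 0.524 mA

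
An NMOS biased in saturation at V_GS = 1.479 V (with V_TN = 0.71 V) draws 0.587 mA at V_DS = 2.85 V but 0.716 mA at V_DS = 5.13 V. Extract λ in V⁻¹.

With V_GS fixed, I_D ∝ (1 + λ V_DS) in saturation, so I_D2/I_D1 = (1 + λ V_DS2)/(1 + λ V_DS1).
0.716/0.587 = 1.22 = (1 + 5.13 λ)/(1 + 2.85 λ).
Solving: λ (I_D1 V_DS2 − I_D2 V_DS1) = I_D2 − I_D1, so λ = (0.716 − 0.587) / (0.587 × 5.13 − 0.716 × 2.85) = 0.129 / 0.971 = 0.133 V⁻¹.

λ = 0.133 V⁻¹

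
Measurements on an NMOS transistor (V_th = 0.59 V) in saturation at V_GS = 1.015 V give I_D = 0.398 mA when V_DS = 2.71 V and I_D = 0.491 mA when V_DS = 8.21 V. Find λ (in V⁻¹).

With V_GS fixed, I_D ∝ (1 + λ V_DS) in saturation, so I_D2/I_D1 = (1 + λ V_DS2)/(1 + λ V_DS1).
0.491/0.398 = 1.234 = (1 + 8.21 λ)/(1 + 2.71 λ).
Solving: λ (I_D1 V_DS2 − I_D2 V_DS1) = I_D2 − I_D1, so λ = (0.491 − 0.398) / (0.398 × 8.21 − 0.491 × 2.71) = 0.093 / 1.94 = 0.048 V⁻¹.

λ = 0.0480 V⁻¹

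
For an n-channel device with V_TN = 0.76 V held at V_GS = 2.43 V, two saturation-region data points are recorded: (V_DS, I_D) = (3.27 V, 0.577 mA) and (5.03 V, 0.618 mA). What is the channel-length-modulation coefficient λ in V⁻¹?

λ = 0.0465 V⁻¹

With V_GS fixed, I_D ∝ (1 + λ V_DS) in saturation, so I_D2/I_D1 = (1 + λ V_DS2)/(1 + λ V_DS1).
0.618/0.577 = 1.071 = (1 + 5.03 λ)/(1 + 3.27 λ).
Solving: λ (I_D1 V_DS2 − I_D2 V_DS1) = I_D2 − I_D1, so λ = (0.618 − 0.577) / (0.577 × 5.03 − 0.618 × 3.27) = 0.041 / 0.881 = 0.0465 V⁻¹.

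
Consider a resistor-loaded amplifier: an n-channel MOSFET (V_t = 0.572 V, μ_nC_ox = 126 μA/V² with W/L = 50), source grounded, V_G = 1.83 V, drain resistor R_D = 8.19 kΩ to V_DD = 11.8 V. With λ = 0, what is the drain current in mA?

V_GS = V_G = 1.83 V, so V_ov = 1.83 − 0.572 = 1.26 V.
k_n = μ_nC_ox · (W/L) = 6.3 mA/V².
Assume saturation: I_D = ½ k_n V_ov² = 0.5 × 6.3 × 1.26² = 4.99 mA, giving V_DS = V_DD − I_D R_D = 11.8 − 4.99 × 8.19 = -29 V.
But -29 V < V_ov = 1.26 V, so the device is actually in triode.
In triode I_D = k_n[V_ov V_DS − ½ V_DS²] and I_D = (V_DD − V_DS)/R_D. Equating: 25.8 V_DS² − 65.91 V_DS + 11.8 = 0, giving V_DS = 0.194 V (the root below V_ov).
I_D = (11.8 − 0.194) / 8.19 = 1.42 mA.

I_D = 1.42 mA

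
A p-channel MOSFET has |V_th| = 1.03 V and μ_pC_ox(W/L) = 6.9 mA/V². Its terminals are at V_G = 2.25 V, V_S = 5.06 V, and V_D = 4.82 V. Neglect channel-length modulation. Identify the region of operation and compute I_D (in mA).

Triode; I_D = 2.75 mA

V_SG = V_S − V_G = 5.06 − 2.25 = 2.81 V; V_SD = V_S − V_D = 5.06 − 4.82 = 0.24 V.
V_ov = V_SG − |V_th| = 2.81 − 1.03 = 1.78 V.
Since V_SD = 0.24 V < V_ov = 1.78 V, the device is in the triode region.
I_D = k_p [V_ov · V_SD − ½ V_SD²] = 6.9 × [1.78 × 0.24 − 0.5 × 0.24²] = 2.75 mA.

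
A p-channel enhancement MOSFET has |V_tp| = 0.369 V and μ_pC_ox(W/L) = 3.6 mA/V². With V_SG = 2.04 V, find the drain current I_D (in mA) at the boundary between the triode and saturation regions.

At the boundary V_SD = V_ov = V_SG − |V_tp| = 2.04 − 0.369 = 1.67 V.
I_D = ½ k_p V_ov² = 0.5 × 3.6 × 1.67² = 5.03 mA.

I_D = 5.03 mA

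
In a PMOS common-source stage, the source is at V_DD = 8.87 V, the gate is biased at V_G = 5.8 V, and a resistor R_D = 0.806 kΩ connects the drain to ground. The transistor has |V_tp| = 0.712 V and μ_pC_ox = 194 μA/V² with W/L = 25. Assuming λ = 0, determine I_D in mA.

I_D = 9.64 mA

V_SG = V_DD − V_G = 8.87 − 5.8 = 3.07 V, so V_ov = 3.07 − 0.712 = 2.36 V.
k_p = μ_pC_ox · (W/L) = 4.85 mA/V².
Assume saturation: I_D = ½ k_p V_ov² = 0.5 × 4.85 × 2.36² = 13.5 mA, giving V_SD = V_DD − I_D R_D = 8.87 − 13.5 × 0.806 = -2 V.
But -2 V < V_ov = 2.36 V, so the device is actually in triode.
In triode I_D = k_p[V_ov V_SD − ½ V_SD²] and I_D = (V_DD − V_SD)/R_D. Equating: 1.95 V_SD² − 10.22 V_SD + 8.87 = 0, giving V_SD = 1.1 V (the root below V_ov).
I_D = (8.87 − 1.1) / 0.806 = 9.64 mA.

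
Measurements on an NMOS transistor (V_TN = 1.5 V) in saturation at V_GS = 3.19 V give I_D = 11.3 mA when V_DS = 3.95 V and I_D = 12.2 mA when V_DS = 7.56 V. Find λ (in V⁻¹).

λ = 0.0242 V⁻¹

With V_GS fixed, I_D ∝ (1 + λ V_DS) in saturation, so I_D2/I_D1 = (1 + λ V_DS2)/(1 + λ V_DS1).
12.2/11.3 = 1.08 = (1 + 7.56 λ)/(1 + 3.95 λ).
Solving: λ (I_D1 V_DS2 − I_D2 V_DS1) = I_D2 − I_D1, so λ = (12.2 − 11.3) / (11.3 × 7.56 − 12.2 × 3.95) = 0.9 / 37.2 = 0.0242 V⁻¹.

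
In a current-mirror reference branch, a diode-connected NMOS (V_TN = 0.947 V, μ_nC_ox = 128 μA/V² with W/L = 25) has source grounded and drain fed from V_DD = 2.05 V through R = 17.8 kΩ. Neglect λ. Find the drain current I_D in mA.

With gate tied to drain, V_GS = V_DS ≥ V_GS − V_TN, so the device is in saturation.
k_n = μ_nC_ox · (W/L) = 3.2 mA/V².
KCL at the drain: ½ k_n (V_GS − V_TN)² = (V_DD − V_GS)/R.
Let x = V_GS − 0.947. Then 28.5 x² + x − 1.103 = 0, giving x = 0.18 V (positive root), so V_GS = 1.13 V.
I_D = (V_DD − V_GS)/R = (2.05 − 1.13) / 17.8 = 0.0519 mA.

I_D = 0.0519 mA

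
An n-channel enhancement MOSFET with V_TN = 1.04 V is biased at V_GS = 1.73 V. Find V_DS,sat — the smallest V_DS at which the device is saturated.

The boundary between triode and saturation is V_DS = V_GS − V_TN = V_ov.
V_ov = 1.73 − 1.04 = 0.69 V.

V_DS,sat = 0.690 V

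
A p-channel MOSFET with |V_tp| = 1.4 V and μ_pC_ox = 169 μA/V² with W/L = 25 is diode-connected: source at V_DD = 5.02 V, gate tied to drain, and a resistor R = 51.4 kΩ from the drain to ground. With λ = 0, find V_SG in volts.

V_SG = 1.58 V

With gate tied to drain, V_SG = V_SD ≥ V_SG − |V_tp|, so the device is in saturation.
k_p = μ_pC_ox · (W/L) = 4.225 mA/V².
KCL at the drain: ½ k_p (V_SG − |V_tp|)² = (V_DD − V_SG)/R.
Let x = V_SG − 1.4. Then 109 x² + x − 3.62 = 0, giving x = 0.178 V (positive root), so V_SG = 1.58 V.
I_D = (V_DD − V_SG)/R = (5.02 − 1.58) / 51.4 = 0.067 mA.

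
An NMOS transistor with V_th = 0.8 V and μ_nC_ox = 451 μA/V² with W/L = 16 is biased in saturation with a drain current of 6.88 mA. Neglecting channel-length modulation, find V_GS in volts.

V_GS = 2.18 V

k_n = μ_nC_ox · (W/L) = 7.216 mA/V².
In saturation I_D = ½ k_n (V_GS − V_th)², so V_GS − V_th = √(2 I_D / k_n) = √(2 × 6.88 / 7.216) = 1.38 V.
V_GS = 0.8 + 1.38 = 2.18 V.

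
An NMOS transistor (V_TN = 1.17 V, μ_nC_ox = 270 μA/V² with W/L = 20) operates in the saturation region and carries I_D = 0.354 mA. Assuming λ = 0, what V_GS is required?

k_n = μ_nC_ox · (W/L) = 5.4 mA/V².
In saturation I_D = ½ k_n (V_GS − V_TN)², so V_GS − V_TN = √(2 I_D / k_n) = √(2 × 0.354 / 5.4) = 0.362 V.
V_GS = 1.17 + 0.362 = 1.53 V.

V_GS = 1.53 V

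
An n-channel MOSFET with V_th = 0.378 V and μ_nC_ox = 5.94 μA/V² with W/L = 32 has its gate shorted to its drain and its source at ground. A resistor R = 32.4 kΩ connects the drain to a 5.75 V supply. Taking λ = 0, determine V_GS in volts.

V_GS = 1.55 V

With gate tied to drain, V_GS = V_DS ≥ V_GS − V_th, so the device is in saturation.
k_n = μ_nC_ox · (W/L) = 0.1901 mA/V².
KCL at the drain: ½ k_n (V_GS − V_th)² = (V_DD − V_GS)/R.
Let x = V_GS − 0.378. Then 3.08 x² + x − 5.372 = 0, giving x = 1.17 V (positive root), so V_GS = 1.55 V.
I_D = (V_DD − V_GS)/R = (5.75 − 1.55) / 32.4 = 0.13 mA.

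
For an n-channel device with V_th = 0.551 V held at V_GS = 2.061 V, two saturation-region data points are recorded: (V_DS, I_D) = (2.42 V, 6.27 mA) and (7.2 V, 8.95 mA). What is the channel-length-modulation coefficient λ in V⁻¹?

With V_GS fixed, I_D ∝ (1 + λ V_DS) in saturation, so I_D2/I_D1 = (1 + λ V_DS2)/(1 + λ V_DS1).
8.95/6.27 = 1.427 = (1 + 7.2 λ)/(1 + 2.42 λ).
Solving: λ (I_D1 V_DS2 − I_D2 V_DS1) = I_D2 − I_D1, so λ = (8.95 − 6.27) / (6.27 × 7.2 − 8.95 × 2.42) = 2.68 / 23.5 = 0.114 V⁻¹.

λ = 0.114 V⁻¹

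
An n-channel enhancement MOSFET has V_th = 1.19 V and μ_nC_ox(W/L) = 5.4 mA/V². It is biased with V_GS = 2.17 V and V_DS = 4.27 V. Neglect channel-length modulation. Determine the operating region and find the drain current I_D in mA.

V_ov = V_GS − V_th = 2.17 − 1.19 = 0.98 V.
Since V_DS = 4.27 V ≥ V_ov = 0.98 V, the device is in saturation.
I_D = ½ k_n V_ov² = 0.5 × 5.4 × 0.98² = 2.59 mA.

Saturation; I_D = 2.59 mA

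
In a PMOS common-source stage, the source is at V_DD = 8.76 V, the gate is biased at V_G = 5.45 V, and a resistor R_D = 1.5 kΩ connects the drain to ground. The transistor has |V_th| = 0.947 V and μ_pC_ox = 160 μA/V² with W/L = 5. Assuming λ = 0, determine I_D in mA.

V_SG = V_DD − V_G = 8.76 − 5.45 = 3.31 V, so V_ov = 3.31 − 0.947 = 2.36 V.
k_p = μ_pC_ox · (W/L) = 0.8 mA/V².
Assume saturation: I_D = ½ k_p V_ov² = 0.5 × 0.8 × 2.36² = 2.23 mA, giving V_SD = V_DD − I_D R_D = 8.76 − 2.23 × 1.5 = 5.41 V.
V_SD = 5.41 V ≥ V_ov = 2.36 V, confirming saturation.

I_D = 2.23 mA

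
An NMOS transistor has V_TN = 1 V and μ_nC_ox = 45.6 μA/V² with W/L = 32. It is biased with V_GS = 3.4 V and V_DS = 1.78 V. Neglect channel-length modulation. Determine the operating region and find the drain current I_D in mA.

Triode; I_D = 3.92 mA

k_n = μ_nC_ox · (W/L) = 1.459 mA/V².
V_ov = V_GS − V_TN = 3.4 − 1 = 2.4 V.
Since V_DS = 1.78 V < V_ov = 2.4 V, the device is in the triode region.
I_D = k_n [V_ov · V_DS − ½ V_DS²] = 1.459 × [2.4 × 1.78 − 0.5 × 1.78²] = 3.92 mA.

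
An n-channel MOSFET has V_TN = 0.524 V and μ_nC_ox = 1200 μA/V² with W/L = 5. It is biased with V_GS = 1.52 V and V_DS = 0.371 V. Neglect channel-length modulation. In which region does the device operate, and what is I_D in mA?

k_n = μ_nC_ox · (W/L) = 6 mA/V².
V_ov = V_GS − V_TN = 1.52 − 0.524 = 0.996 V.
Since V_DS = 0.371 V < V_ov = 0.996 V, the device is in the triode region.
I_D = k_n [V_ov · V_DS − ½ V_DS²] = 6 × [0.996 × 0.371 − 0.5 × 0.371²] = 1.8 mA.

Triode; I_D = 1.80 mA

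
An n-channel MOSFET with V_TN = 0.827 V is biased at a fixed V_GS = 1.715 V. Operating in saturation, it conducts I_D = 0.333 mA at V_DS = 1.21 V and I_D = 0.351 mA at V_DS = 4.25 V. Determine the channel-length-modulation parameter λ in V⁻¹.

With V_GS fixed, I_D ∝ (1 + λ V_DS) in saturation, so I_D2/I_D1 = (1 + λ V_DS2)/(1 + λ V_DS1).
0.351/0.333 = 1.054 = (1 + 4.25 λ)/(1 + 1.21 λ).
Solving: λ (I_D1 V_DS2 − I_D2 V_DS1) = I_D2 − I_D1, so λ = (0.351 − 0.333) / (0.333 × 4.25 − 0.351 × 1.21) = 0.018 / 0.991 = 0.0182 V⁻¹.

λ = 0.0182 V⁻¹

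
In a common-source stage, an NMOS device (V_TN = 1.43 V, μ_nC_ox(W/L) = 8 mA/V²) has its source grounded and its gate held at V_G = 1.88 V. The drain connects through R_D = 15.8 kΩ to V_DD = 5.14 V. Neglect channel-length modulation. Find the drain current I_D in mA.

V_GS = V_G = 1.88 V, so V_ov = 1.88 − 1.43 = 0.45 V.
Assume saturation: I_D = ½ k_n V_ov² = 0.5 × 8 × 0.45² = 0.81 mA, giving V_DS = V_DD − I_D R_D = 5.14 − 0.81 × 15.8 = -7.66 V.
But -7.66 V < V_ov = 0.45 V, so the device is actually in triode.
In triode I_D = k_n[V_ov V_DS − ½ V_DS²] and I_D = (V_DD − V_DS)/R_D. Equating: 63.2 V_DS² − 57.88 V_DS + 5.14 = 0, giving V_DS = 0.0996 V (the root below V_ov).
I_D = (5.14 − 0.0996) / 15.8 = 0.319 mA.

I_D = 0.319 mA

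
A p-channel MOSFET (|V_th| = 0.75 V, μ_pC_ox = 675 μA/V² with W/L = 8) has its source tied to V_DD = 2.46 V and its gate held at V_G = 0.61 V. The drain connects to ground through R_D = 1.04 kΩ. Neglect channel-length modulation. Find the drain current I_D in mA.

I_D = 1.97 mA

V_SG = V_DD − V_G = 2.46 − 0.61 = 1.85 V, so V_ov = 1.85 − 0.75 = 1.1 V.
k_p = μ_pC_ox · (W/L) = 5.4 mA/V².
Assume saturation: I_D = ½ k_p V_ov² = 0.5 × 5.4 × 1.1² = 3.27 mA, giving V_SD = V_DD − I_D R_D = 2.46 − 3.27 × 1.04 = -0.938 V.
But -0.938 V < V_ov = 1.1 V, so the device is actually in triode.
In triode I_D = k_p[V_ov V_SD − ½ V_SD²] and I_D = (V_DD − V_SD)/R_D. Equating: 2.81 V_SD² − 7.178 V_SD + 2.46 = 0, giving V_SD = 0.408 V (the root below V_ov).
I_D = (2.46 − 0.408) / 1.04 = 1.97 mA.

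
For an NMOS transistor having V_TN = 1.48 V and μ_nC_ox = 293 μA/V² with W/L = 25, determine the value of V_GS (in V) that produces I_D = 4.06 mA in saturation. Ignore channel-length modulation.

k_n = μ_nC_ox · (W/L) = 7.325 mA/V².
In saturation I_D = ½ k_n (V_GS − V_TN)², so V_GS − V_TN = √(2 I_D / k_n) = √(2 × 4.06 / 7.325) = 1.05 V.
V_GS = 1.48 + 1.05 = 2.53 V.

V_GS = 2.53 V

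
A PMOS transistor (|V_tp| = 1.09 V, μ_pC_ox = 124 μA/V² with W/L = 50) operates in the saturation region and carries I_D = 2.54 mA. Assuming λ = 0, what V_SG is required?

k_p = μ_pC_ox · (W/L) = 6.2 mA/V².
In saturation I_D = ½ k_p (V_SG − |V_tp|)², so V_SG − |V_tp| = √(2 I_D / k_p) = √(2 × 2.54 / 6.2) = 0.905 V.
V_SG = 1.09 + 0.905 = 2 V.

V_SG = 2.00 V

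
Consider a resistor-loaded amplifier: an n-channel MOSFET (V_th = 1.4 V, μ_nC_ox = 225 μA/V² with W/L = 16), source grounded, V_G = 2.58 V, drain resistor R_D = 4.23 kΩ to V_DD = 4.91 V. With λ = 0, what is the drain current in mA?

V_GS = V_G = 2.58 V, so V_ov = 2.58 − 1.4 = 1.18 V.
k_n = μ_nC_ox · (W/L) = 3.6 mA/V².
Assume saturation: I_D = ½ k_n V_ov² = 0.5 × 3.6 × 1.18² = 2.51 mA, giving V_DS = V_DD − I_D R_D = 4.91 − 2.51 × 4.23 = -5.69 V.
But -5.69 V < V_ov = 1.18 V, so the device is actually in triode.
In triode I_D = k_n[V_ov V_DS − ½ V_DS²] and I_D = (V_DD − V_DS)/R_D. Equating: 7.61 V_DS² − 18.97 V_DS + 4.91 = 0, giving V_DS = 0.293 V (the root below V_ov).
I_D = (4.91 − 0.293) / 4.23 = 1.09 mA.

I_D = 1.09 mA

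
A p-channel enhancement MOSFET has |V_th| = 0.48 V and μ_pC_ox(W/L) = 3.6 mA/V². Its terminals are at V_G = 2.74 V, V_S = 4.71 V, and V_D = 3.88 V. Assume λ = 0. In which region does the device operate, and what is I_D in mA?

Triode; I_D = 3.21 mA

V_SG = V_S − V_G = 4.71 − 2.74 = 1.97 V; V_SD = V_S − V_D = 4.71 − 3.88 = 0.83 V.
V_ov = V_SG − |V_th| = 1.97 − 0.48 = 1.49 V.
Since V_SD = 0.83 V < V_ov = 1.49 V, the device is in the triode region.
I_D = k_p [V_ov · V_SD − ½ V_SD²] = 3.6 × [1.49 × 0.83 − 0.5 × 0.83²] = 3.21 mA.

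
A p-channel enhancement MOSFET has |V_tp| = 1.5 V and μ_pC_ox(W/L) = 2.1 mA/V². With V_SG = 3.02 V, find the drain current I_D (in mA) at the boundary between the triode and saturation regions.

At the boundary V_SD = V_ov = V_SG − |V_tp| = 3.02 − 1.5 = 1.52 V.
I_D = ½ k_p V_ov² = 0.5 × 2.1 × 1.52² = 2.43 mA.

I_D = 2.43 mA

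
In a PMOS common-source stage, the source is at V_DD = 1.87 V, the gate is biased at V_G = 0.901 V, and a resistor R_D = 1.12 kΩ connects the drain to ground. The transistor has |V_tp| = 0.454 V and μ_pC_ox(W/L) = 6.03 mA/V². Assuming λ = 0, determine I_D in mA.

V_SG = V_DD − V_G = 1.87 − 0.901 = 0.969 V, so V_ov = 0.969 − 0.454 = 0.515 V.
Assume saturation: I_D = ½ k_p V_ov² = 0.5 × 6.03 × 0.515² = 0.8 mA, giving V_SD = V_DD − I_D R_D = 1.87 − 0.8 × 1.12 = 0.974 V.
V_SD = 0.974 V ≥ V_ov = 0.515 V, confirming saturation.

I_D = 0.800 mA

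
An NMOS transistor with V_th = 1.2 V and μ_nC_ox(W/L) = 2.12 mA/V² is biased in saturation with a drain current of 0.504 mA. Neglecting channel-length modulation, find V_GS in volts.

V_GS = 1.89 V

In saturation I_D = ½ k_n (V_GS − V_th)², so V_GS − V_th = √(2 I_D / k_n) = √(2 × 0.504 / 2.12) = 0.69 V.
V_GS = 1.2 + 0.69 = 1.89 V.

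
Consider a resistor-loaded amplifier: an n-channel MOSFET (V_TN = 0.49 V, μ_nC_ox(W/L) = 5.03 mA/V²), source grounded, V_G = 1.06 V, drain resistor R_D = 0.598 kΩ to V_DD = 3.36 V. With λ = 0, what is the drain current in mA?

I_D = 0.817 mA

V_GS = V_G = 1.06 V, so V_ov = 1.06 − 0.49 = 0.57 V.
Assume saturation: I_D = ½ k_n V_ov² = 0.5 × 5.03 × 0.57² = 0.817 mA, giving V_DS = V_DD − I_D R_D = 3.36 − 0.817 × 0.598 = 2.87 V.
V_DS = 2.87 V ≥ V_ov = 0.57 V, confirming saturation.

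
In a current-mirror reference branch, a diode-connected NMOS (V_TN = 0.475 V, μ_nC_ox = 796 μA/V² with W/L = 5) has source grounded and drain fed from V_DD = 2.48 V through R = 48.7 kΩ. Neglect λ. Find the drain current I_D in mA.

I_D = 0.0383 mA

With gate tied to drain, V_GS = V_DS ≥ V_GS − V_TN, so the device is in saturation.
k_n = μ_nC_ox · (W/L) = 3.98 mA/V².
KCL at the drain: ½ k_n (V_GS − V_TN)² = (V_DD − V_GS)/R.
Let x = V_GS − 0.475. Then 96.9 x² + x − 2.005 = 0, giving x = 0.139 V (positive root), so V_GS = 0.614 V.
I_D = (V_DD − V_GS)/R = (2.48 − 0.614) / 48.7 = 0.0383 mA.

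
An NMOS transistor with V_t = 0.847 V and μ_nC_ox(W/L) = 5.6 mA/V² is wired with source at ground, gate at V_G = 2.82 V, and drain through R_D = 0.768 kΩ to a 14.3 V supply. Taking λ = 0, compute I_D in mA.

I_D = 10.9 mA

V_GS = V_G = 2.82 V, so V_ov = 2.82 − 0.847 = 1.97 V.
Assume saturation: I_D = ½ k_n V_ov² = 0.5 × 5.6 × 1.97² = 10.9 mA, giving V_DS = V_DD − I_D R_D = 14.3 − 10.9 × 0.768 = 5.93 V.
V_DS = 5.93 V ≥ V_ov = 1.97 V, confirming saturation.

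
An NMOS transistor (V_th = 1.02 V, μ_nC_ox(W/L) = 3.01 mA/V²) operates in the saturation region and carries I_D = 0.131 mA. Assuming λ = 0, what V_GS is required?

V_GS = 1.32 V

In saturation I_D = ½ k_n (V_GS − V_th)², so V_GS − V_th = √(2 I_D / k_n) = √(2 × 0.131 / 3.01) = 0.295 V.
V_GS = 1.02 + 0.295 = 1.32 V.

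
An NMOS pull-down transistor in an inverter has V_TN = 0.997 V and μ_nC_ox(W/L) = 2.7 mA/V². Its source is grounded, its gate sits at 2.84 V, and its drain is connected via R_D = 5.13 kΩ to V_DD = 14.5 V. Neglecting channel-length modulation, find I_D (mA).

V_GS = V_G = 2.84 V, so V_ov = 2.84 − 0.997 = 1.84 V.
Assume saturation: I_D = ½ k_n V_ov² = 0.5 × 2.7 × 1.84² = 4.59 mA, giving V_DS = V_DD − I_D R_D = 14.5 − 4.59 × 5.13 = -9.02 V.
But -9.02 V < V_ov = 1.84 V, so the device is actually in triode.
In triode I_D = k_n[V_ov V_DS − ½ V_DS²] and I_D = (V_DD − V_DS)/R_D. Equating: 6.93 V_DS² − 26.53 V_DS + 14.5 = 0, giving V_DS = 0.66 V (the root below V_ov).
I_D = (14.5 − 0.66) / 5.13 = 2.7 mA.

I_D = 2.70 mA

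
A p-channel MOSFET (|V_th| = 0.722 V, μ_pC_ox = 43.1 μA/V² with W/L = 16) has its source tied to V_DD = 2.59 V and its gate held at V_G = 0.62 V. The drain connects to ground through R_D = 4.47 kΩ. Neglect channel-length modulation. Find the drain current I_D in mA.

V_SG = V_DD − V_G = 2.59 − 0.62 = 1.97 V, so V_ov = 1.97 − 0.722 = 1.25 V.
k_p = μ_pC_ox · (W/L) = 0.6896 mA/V².
Assume saturation: I_D = ½ k_p V_ov² = 0.5 × 0.6896 × 1.25² = 0.537 mA, giving V_SD = V_DD − I_D R_D = 2.59 − 0.537 × 4.47 = 0.189 V.
But 0.189 V < V_ov = 1.25 V, so the device is actually in triode.
In triode I_D = k_p[V_ov V_SD − ½ V_SD²] and I_D = (V_DD − V_SD)/R_D. Equating: 1.54 V_SD² − 4.847 V_SD + 2.59 = 0, giving V_SD = 0.682 V (the root below V_ov).
I_D = (2.59 − 0.682) / 4.47 = 0.427 mA.

I_D = 0.427 mA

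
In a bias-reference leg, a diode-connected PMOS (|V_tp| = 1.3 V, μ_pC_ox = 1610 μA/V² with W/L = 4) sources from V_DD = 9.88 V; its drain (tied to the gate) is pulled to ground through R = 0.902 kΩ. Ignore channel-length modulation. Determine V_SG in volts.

With gate tied to drain, V_SG = V_SD ≥ V_SG − |V_tp|, so the device is in saturation.
k_p = μ_pC_ox · (W/L) = 6.44 mA/V².
KCL at the drain: ½ k_p (V_SG − |V_tp|)² = (V_DD − V_SG)/R.
Let x = V_SG − 1.3. Then 2.9 x² + x − 8.58 = 0, giving x = 1.56 V (positive root), so V_SG = 2.86 V.
I_D = (V_DD − V_SG)/R = (9.88 − 2.86) / 0.902 = 7.79 mA.

V_SG = 2.86 V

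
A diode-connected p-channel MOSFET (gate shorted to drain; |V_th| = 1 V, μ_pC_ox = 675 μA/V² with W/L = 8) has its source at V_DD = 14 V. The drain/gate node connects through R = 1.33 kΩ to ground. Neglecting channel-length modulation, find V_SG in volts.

V_SG = 2.77 V

With gate tied to drain, V_SG = V_SD ≥ V_SG − |V_th|, so the device is in saturation.
k_p = μ_pC_ox · (W/L) = 5.4 mA/V².
KCL at the drain: ½ k_p (V_SG − |V_th|)² = (V_DD − V_SG)/R.
Let x = V_SG − 1. Then 3.59 x² + x − 13 = 0, giving x = 1.77 V (positive root), so V_SG = 2.77 V.
I_D = (V_DD − V_SG)/R = (14 − 2.77) / 1.33 = 8.44 mA.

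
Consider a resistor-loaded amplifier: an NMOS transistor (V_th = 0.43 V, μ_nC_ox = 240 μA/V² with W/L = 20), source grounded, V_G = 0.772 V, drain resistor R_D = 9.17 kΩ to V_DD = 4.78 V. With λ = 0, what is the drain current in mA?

I_D = 0.281 mA

V_GS = V_G = 0.772 V, so V_ov = 0.772 − 0.43 = 0.342 V.
k_n = μ_nC_ox · (W/L) = 4.8 mA/V².
Assume saturation: I_D = ½ k_n V_ov² = 0.5 × 4.8 × 0.342² = 0.281 mA, giving V_DS = V_DD − I_D R_D = 4.78 − 0.281 × 9.17 = 2.21 V.
V_DS = 2.21 V ≥ V_ov = 0.342 V, confirming saturation.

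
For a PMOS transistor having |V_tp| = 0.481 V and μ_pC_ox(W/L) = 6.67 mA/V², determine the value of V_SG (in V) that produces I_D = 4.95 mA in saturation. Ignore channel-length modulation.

In saturation I_D = ½ k_p (V_SG − |V_tp|)², so V_SG − |V_tp| = √(2 I_D / k_p) = √(2 × 4.95 / 6.67) = 1.22 V.
V_SG = 0.481 + 1.22 = 1.7 V.

V_SG = 1.70 V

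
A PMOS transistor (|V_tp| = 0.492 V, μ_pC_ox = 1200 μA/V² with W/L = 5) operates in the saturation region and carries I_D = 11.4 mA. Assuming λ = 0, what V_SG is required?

V_SG = 2.44 V

k_p = μ_pC_ox · (W/L) = 6 mA/V².
In saturation I_D = ½ k_p (V_SG − |V_tp|)², so V_SG − |V_tp| = √(2 I_D / k_p) = √(2 × 11.4 / 6) = 1.95 V.
V_SG = 0.492 + 1.95 = 2.44 V.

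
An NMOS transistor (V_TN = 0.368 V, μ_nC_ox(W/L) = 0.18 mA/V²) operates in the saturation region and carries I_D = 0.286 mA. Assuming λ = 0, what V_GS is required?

V_GS = 2.15 V

In saturation I_D = ½ k_n (V_GS − V_TN)², so V_GS − V_TN = √(2 I_D / k_n) = √(2 × 0.286 / 0.18) = 1.78 V.
V_GS = 0.368 + 1.78 = 2.15 V.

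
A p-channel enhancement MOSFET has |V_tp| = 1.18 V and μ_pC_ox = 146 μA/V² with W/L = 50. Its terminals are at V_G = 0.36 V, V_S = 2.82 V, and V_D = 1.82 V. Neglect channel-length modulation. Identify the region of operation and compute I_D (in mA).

Triode; I_D = 5.69 mA

V_SG = V_S − V_G = 2.82 − 0.36 = 2.46 V; V_SD = V_S − V_D = 2.82 − 1.82 = 1 V.
k_p = μ_pC_ox · (W/L) = 7.3 mA/V².
V_ov = V_SG − |V_tp| = 2.46 − 1.18 = 1.28 V.
Since V_SD = 1 V < V_ov = 1.28 V, the device is in the triode region.
I_D = k_p [V_ov · V_SD − ½ V_SD²] = 7.3 × [1.28 × 1 − 0.5 × 1²] = 5.69 mA.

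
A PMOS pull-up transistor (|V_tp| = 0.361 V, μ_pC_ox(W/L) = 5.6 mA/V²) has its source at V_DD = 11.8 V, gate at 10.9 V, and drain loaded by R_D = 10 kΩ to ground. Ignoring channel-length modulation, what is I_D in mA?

V_SG = V_DD − V_G = 11.8 − 10.9 = 0.9 V, so V_ov = 0.9 − 0.361 = 0.539 V.
Assume saturation: I_D = ½ k_p V_ov² = 0.5 × 5.6 × 0.539² = 0.813 mA, giving V_SD = V_DD − I_D R_D = 11.8 − 0.813 × 10 = 3.67 V.
V_SD = 3.67 V ≥ V_ov = 0.539 V, confirming saturation.

I_D = 0.813 mA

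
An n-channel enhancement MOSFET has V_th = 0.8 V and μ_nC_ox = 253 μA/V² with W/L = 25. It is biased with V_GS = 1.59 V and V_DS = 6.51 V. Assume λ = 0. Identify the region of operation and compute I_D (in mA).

Saturation; I_D = 1.97 mA

k_n = μ_nC_ox · (W/L) = 6.325 mA/V².
V_ov = V_GS − V_th = 1.59 − 0.8 = 0.79 V.
Since V_DS = 6.51 V ≥ V_ov = 0.79 V, the device is in saturation.
I_D = ½ k_n V_ov² = 0.5 × 6.325 × 0.79² = 1.97 mA.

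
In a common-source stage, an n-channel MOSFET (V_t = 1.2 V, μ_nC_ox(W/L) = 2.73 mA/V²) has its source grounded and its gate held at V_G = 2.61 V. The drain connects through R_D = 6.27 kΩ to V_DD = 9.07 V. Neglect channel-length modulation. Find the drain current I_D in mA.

V_GS = V_G = 2.61 V, so V_ov = 2.61 − 1.2 = 1.41 V.
Assume saturation: I_D = ½ k_n V_ov² = 0.5 × 2.73 × 1.41² = 2.71 mA, giving V_DS = V_DD − I_D R_D = 9.07 − 2.71 × 6.27 = -7.95 V.
But -7.95 V < V_ov = 1.41 V, so the device is actually in triode.
In triode I_D = k_n[V_ov V_DS − ½ V_DS²] and I_D = (V_DD − V_DS)/R_D. Equating: 8.56 V_DS² − 25.14 V_DS + 9.07 = 0, giving V_DS = 0.421 V (the root below V_ov).
I_D = (9.07 − 0.421) / 6.27 = 1.38 mA.

I_D = 1.38 mA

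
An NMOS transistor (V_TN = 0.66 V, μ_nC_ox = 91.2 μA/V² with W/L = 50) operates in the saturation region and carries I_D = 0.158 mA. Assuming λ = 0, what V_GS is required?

k_n = μ_nC_ox · (W/L) = 4.56 mA/V².
In saturation I_D = ½ k_n (V_GS − V_TN)², so V_GS − V_TN = √(2 I_D / k_n) = √(2 × 0.158 / 4.56) = 0.263 V.
V_GS = 0.66 + 0.263 = 0.923 V.

V_GS = 0.923 V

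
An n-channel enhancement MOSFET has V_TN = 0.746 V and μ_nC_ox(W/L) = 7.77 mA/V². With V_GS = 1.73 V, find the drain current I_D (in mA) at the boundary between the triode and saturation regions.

I_D = 3.76 mA

At the boundary V_DS = V_ov = V_GS − V_TN = 1.73 − 0.746 = 0.984 V.
I_D = ½ k_n V_ov² = 0.5 × 7.77 × 0.984² = 3.76 mA.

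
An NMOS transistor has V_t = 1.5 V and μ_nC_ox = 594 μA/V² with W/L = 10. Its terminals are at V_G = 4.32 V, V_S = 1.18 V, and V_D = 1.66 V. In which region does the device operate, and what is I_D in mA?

Triode; I_D = 3.99 mA

V_GS = V_G − V_S = 4.32 − 1.18 = 3.14 V; V_DS = V_D − V_S = 1.66 − 1.18 = 0.48 V.
k_n = μ_nC_ox · (W/L) = 5.94 mA/V².
V_ov = V_GS − V_t = 3.14 − 1.5 = 1.64 V.
Since V_DS = 0.48 V < V_ov = 1.64 V, the device is in the triode region.
I_D = k_n [V_ov · V_DS − ½ V_DS²] = 5.94 × [1.64 × 0.48 − 0.5 × 0.48²] = 3.99 mA.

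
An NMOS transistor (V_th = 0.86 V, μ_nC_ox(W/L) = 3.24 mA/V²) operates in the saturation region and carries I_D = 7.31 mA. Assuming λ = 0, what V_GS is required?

In saturation I_D = ½ k_n (V_GS − V_th)², so V_GS − V_th = √(2 I_D / k_n) = √(2 × 7.31 / 3.24) = 2.12 V.
V_GS = 0.86 + 2.12 = 2.98 V.

V_GS = 2.98 V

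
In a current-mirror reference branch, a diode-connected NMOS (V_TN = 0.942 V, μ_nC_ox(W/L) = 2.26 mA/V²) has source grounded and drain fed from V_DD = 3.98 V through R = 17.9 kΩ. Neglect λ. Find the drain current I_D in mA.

I_D = 0.149 mA

With gate tied to drain, V_GS = V_DS ≥ V_GS − V_TN, so the device is in saturation.
KCL at the drain: ½ k_n (V_GS − V_TN)² = (V_DD − V_GS)/R.
Let x = V_GS − 0.942. Then 20.2 x² + x − 3.038 = 0, giving x = 0.364 V (positive root), so V_GS = 1.31 V.
I_D = (V_DD − V_GS)/R = (3.98 − 1.31) / 17.9 = 0.149 mA.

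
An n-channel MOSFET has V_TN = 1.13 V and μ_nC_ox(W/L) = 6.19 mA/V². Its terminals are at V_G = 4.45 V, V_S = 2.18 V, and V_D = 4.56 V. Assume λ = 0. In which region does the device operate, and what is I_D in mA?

V_GS = V_G − V_S = 4.45 − 2.18 = 2.27 V; V_DS = V_D − V_S = 4.56 − 2.18 = 2.38 V.
V_ov = V_GS − V_TN = 2.27 − 1.13 = 1.14 V.
Since V_DS = 2.38 V ≥ V_ov = 1.14 V, the device is in saturation.
I_D = ½ k_n V_ov² = 0.5 × 6.19 × 1.14² = 4.02 mA.

Saturation; I_D = 4.02 mA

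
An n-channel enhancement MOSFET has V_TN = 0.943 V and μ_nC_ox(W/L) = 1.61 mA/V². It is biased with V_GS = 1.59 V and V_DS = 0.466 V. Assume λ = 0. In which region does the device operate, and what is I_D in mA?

V_ov = V_GS − V_TN = 1.59 − 0.943 = 0.647 V.
Since V_DS = 0.466 V < V_ov = 0.647 V, the device is in the triode region.
I_D = k_n [V_ov · V_DS − ½ V_DS²] = 1.61 × [0.647 × 0.466 − 0.5 × 0.466²] = 0.311 mA.

Triode; I_D = 0.311 mA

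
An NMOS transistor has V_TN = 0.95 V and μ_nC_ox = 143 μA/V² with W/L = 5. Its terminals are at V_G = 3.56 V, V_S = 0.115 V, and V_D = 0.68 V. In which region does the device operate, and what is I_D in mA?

Triode; I_D = 0.894 mA

V_GS = V_G − V_S = 3.56 − 0.115 = 3.44 V; V_DS = V_D − V_S = 0.68 − 0.115 = 0.565 V.
k_n = μ_nC_ox · (W/L) = 0.715 mA/V².
V_ov = V_GS − V_TN = 3.44 − 0.95 = 2.5 V.
Since V_DS = 0.565 V < V_ov = 2.5 V, the device is in the triode region.
I_D = k_n [V_ov · V_DS − ½ V_DS²] = 0.715 × [2.5 × 0.565 − 0.5 × 0.565²] = 0.894 mA.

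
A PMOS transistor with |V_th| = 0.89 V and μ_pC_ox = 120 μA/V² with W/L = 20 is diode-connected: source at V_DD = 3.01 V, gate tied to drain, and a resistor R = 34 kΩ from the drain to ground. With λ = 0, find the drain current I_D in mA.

With gate tied to drain, V_SG = V_SD ≥ V_SG − |V_th|, so the device is in saturation.
k_p = μ_pC_ox · (W/L) = 2.4 mA/V².
KCL at the drain: ½ k_p (V_SG − |V_th|)² = (V_DD − V_SG)/R.
Let x = V_SG − 0.89. Then 40.8 x² + x − 2.12 = 0, giving x = 0.216 V (positive root), so V_SG = 1.11 V.
I_D = (V_DD − V_SG)/R = (3.01 − 1.11) / 34 = 0.056 mA.

I_D = 0.0560 mA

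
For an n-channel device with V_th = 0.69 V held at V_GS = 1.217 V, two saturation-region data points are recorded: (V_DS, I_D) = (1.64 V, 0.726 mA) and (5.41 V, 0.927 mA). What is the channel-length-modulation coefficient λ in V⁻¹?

With V_GS fixed, I_D ∝ (1 + λ V_DS) in saturation, so I_D2/I_D1 = (1 + λ V_DS2)/(1 + λ V_DS1).
0.927/0.726 = 1.277 = (1 + 5.41 λ)/(1 + 1.64 λ).
Solving: λ (I_D1 V_DS2 − I_D2 V_DS1) = I_D2 − I_D1, so λ = (0.927 − 0.726) / (0.726 × 5.41 − 0.927 × 1.64) = 0.201 / 2.41 = 0.0835 V⁻¹.

λ = 0.0835 V⁻¹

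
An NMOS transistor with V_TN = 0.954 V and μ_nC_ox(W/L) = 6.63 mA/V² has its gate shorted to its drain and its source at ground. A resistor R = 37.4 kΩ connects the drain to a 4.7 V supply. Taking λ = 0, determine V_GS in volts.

V_GS = 1.12 V

With gate tied to drain, V_GS = V_DS ≥ V_GS − V_TN, so the device is in saturation.
KCL at the drain: ½ k_n (V_GS − V_TN)² = (V_DD − V_GS)/R.
Let x = V_GS − 0.954. Then 124 x² + x − 3.746 = 0, giving x = 0.17 V (positive root), so V_GS = 1.12 V.
I_D = (V_DD − V_GS)/R = (4.7 − 1.12) / 37.4 = 0.0956 mA.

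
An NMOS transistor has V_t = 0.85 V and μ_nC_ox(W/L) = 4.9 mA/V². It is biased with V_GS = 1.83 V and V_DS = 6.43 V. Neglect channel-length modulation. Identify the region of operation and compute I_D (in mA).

V_ov = V_GS − V_t = 1.83 − 0.85 = 0.98 V.
Since V_DS = 6.43 V ≥ V_ov = 0.98 V, the device is in saturation.
I_D = ½ k_n V_ov² = 0.5 × 4.9 × 0.98² = 2.35 mA.

Saturation; I_D = 2.35 mA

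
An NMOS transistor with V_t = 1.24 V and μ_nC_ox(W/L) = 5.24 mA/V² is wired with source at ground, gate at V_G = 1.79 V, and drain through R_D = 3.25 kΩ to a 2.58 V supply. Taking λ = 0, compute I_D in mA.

I_D = 0.687 mA

V_GS = V_G = 1.79 V, so V_ov = 1.79 − 1.24 = 0.55 V.
Assume saturation: I_D = ½ k_n V_ov² = 0.5 × 5.24 × 0.55² = 0.793 mA, giving V_DS = V_DD − I_D R_D = 2.58 − 0.793 × 3.25 = 0.00421 V.
But 0.00421 V < V_ov = 0.55 V, so the device is actually in triode.
In triode I_D = k_n[V_ov V_DS − ½ V_DS²] and I_D = (V_DD − V_DS)/R_D. Equating: 8.52 V_DS² − 10.37 V_DS + 2.58 = 0, giving V_DS = 0.349 V (the root below V_ov).
I_D = (2.58 − 0.349) / 3.25 = 0.687 mA.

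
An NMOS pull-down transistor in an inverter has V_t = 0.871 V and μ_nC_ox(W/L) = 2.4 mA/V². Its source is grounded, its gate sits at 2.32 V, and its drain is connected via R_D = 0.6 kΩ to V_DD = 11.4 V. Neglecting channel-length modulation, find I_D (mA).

I_D = 2.52 mA

V_GS = V_G = 2.32 V, so V_ov = 2.32 − 0.871 = 1.45 V.
Assume saturation: I_D = ½ k_n V_ov² = 0.5 × 2.4 × 1.45² = 2.52 mA, giving V_DS = V_DD − I_D R_D = 11.4 − 2.52 × 0.6 = 9.89 V.
V_DS = 9.89 V ≥ V_ov = 1.45 V, confirming saturation.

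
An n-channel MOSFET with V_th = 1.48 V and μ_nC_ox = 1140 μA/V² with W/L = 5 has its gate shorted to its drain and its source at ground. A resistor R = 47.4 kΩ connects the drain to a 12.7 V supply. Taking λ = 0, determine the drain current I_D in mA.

I_D = 0.231 mA

With gate tied to drain, V_GS = V_DS ≥ V_GS − V_th, so the device is in saturation.
k_n = μ_nC_ox · (W/L) = 5.7 mA/V².
KCL at the drain: ½ k_n (V_GS − V_th)² = (V_DD − V_GS)/R.
Let x = V_GS − 1.48. Then 135 x² + x − 11.22 = 0, giving x = 0.285 V (positive root), so V_GS = 1.76 V.
I_D = (V_DD − V_GS)/R = (12.7 − 1.76) / 47.4 = 0.231 mA.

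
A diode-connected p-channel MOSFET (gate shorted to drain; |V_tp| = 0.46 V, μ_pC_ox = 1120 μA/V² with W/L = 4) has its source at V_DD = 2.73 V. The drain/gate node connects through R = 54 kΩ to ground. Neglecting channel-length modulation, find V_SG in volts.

V_SG = 0.593 V

With gate tied to drain, V_SG = V_SD ≥ V_SG − |V_tp|, so the device is in saturation.
k_p = μ_pC_ox · (W/L) = 4.48 mA/V².
KCL at the drain: ½ k_p (V_SG − |V_tp|)² = (V_DD − V_SG)/R.
Let x = V_SG − 0.46. Then 121 x² + x − 2.27 = 0, giving x = 0.133 V (positive root), so V_SG = 0.593 V.
I_D = (V_DD − V_SG)/R = (2.73 − 0.593) / 54 = 0.0396 mA.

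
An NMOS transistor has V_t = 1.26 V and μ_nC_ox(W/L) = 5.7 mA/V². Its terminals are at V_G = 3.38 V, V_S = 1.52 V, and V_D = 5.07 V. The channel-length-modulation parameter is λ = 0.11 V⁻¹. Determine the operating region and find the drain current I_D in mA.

V_GS = V_G − V_S = 3.38 − 1.52 = 1.86 V; V_DS = V_D − V_S = 5.07 − 1.52 = 3.55 V.
V_ov = V_GS − V_t = 1.86 − 1.26 = 0.6 V.
Since V_DS = 3.55 V ≥ V_ov = 0.6 V, the device is in saturation.
I_D = ½ k_n V_ov² (1 + λ V_DS) = 0.5 × 5.7 × 0.6² × (1 + 0.11 × 3.55) = 1.43 mA.

Saturation; I_D = 1.43 mA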